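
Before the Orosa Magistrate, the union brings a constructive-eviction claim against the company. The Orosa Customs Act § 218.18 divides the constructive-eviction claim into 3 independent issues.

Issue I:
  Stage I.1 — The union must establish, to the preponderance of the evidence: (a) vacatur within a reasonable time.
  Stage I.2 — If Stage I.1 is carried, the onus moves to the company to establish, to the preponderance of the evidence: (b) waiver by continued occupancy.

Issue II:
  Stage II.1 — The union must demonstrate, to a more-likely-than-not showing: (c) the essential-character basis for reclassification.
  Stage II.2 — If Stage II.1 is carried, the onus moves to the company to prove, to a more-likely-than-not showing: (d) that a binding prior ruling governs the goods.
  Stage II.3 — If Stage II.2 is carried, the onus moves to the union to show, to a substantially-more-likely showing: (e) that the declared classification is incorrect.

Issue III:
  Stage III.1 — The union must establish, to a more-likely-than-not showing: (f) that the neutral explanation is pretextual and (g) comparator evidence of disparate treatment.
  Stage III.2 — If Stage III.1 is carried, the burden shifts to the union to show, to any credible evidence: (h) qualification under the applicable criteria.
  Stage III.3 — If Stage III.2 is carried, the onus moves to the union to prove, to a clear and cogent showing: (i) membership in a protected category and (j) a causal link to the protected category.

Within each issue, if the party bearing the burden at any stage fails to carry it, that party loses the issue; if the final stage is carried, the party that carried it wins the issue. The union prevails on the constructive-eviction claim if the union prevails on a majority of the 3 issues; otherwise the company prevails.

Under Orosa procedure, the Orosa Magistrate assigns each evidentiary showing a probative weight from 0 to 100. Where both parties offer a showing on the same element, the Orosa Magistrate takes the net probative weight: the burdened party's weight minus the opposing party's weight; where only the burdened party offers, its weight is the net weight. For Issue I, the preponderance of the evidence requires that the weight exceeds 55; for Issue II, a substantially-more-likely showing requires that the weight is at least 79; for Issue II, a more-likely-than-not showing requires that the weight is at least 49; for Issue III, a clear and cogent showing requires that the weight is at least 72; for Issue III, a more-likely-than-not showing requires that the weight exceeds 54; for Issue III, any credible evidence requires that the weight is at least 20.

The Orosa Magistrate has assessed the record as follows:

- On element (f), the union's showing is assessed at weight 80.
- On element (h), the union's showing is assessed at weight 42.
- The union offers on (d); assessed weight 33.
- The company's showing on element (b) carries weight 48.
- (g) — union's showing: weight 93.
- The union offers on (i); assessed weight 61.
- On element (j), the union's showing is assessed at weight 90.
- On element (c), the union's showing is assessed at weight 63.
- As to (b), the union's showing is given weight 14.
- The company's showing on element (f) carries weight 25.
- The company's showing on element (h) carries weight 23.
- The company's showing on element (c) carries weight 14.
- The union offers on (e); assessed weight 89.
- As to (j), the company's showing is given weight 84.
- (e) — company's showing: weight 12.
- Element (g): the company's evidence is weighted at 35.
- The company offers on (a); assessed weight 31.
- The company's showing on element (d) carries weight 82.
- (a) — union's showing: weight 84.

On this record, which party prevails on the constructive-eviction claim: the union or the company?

company

— Issue I —
At Stage I.1 the union must meet the preponderance of the evidence (weight exceeds 55): on (a) the weight is 84 less the opposing 31 gives net 53, which does not exceed 55, so (a) does not meet the standard.
  The union does not carry Stage I.1.
The analysis ends at Stage I.1; the company prevails on this issue.
— Issue II —
Stage II.1 (union, a more-likely-than-not showing, weight is at least 49): (c) net 63−14=49 ≥ 49 — meets.
  Stage II.1 carried; the burden shifts to the company.
Stage II.2 (company, a more-likely-than-not showing, weight is at least 49): (d) net 82−33=49 ≥ 49 — meets.
  Stage II.2 carried; the burden shifts to the union.
Stage II.3 (union, a substantially-more-likely showing, weight is at least 79): (e) net 89−12=77 < 79 — fails.
  The union does not carry Stage II.3.
The company prevails on this issue.
— Issue III —
Stage III.1 (union, a more-likely-than-not showing, weight exceeds 54): (f) net 80−25=55 > 54 — meets; (g) net 93−35=58 > 54 — meets.
  All elements met. The union retains the burden for Stage III.2.
Stage III.2 (union, any credible evidence, weight is at least 20): (h) net 42−23=19 < 20 — fails.
  Not every element is met, so the union fails to carry Stage III.2.
The analysis ends at Stage III.2; the company prevails on this issue.
Per-issue: Issue I → company; Issue II → company; Issue III → company. The union must prevail on a majority of issues; overall, the company prevails.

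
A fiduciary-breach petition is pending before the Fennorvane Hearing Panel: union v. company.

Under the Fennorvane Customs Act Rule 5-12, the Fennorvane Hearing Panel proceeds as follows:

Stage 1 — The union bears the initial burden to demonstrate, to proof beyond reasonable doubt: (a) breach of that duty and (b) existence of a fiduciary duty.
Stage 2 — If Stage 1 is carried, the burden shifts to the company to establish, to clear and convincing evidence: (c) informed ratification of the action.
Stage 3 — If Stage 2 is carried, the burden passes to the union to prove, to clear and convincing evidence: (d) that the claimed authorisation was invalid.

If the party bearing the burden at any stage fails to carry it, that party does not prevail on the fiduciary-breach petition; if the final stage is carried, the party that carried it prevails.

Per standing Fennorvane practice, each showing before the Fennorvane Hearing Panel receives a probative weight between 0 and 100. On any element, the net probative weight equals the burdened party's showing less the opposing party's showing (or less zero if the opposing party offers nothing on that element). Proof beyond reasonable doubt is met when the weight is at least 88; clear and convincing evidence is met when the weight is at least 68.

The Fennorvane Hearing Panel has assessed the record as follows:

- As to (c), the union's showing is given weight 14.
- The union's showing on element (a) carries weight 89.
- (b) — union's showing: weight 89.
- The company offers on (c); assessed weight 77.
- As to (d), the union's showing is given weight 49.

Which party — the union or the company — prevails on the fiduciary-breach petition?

Stage 1 (union, proof beyond reasonable doubt, weight is at least 88): (a) 89 ≥ 88 — meets; (b) 89 ≥ 88 — meets.
  The union carries Stage 1; the company now bears the burden.
Stage 2 (company, clear and convincing evidence, weight is at least 68): (c) net 77−14=63 < 68 — fails.
  The company does not carry Stage 2.
The analysis ends at Stage 2; the union prevails.

union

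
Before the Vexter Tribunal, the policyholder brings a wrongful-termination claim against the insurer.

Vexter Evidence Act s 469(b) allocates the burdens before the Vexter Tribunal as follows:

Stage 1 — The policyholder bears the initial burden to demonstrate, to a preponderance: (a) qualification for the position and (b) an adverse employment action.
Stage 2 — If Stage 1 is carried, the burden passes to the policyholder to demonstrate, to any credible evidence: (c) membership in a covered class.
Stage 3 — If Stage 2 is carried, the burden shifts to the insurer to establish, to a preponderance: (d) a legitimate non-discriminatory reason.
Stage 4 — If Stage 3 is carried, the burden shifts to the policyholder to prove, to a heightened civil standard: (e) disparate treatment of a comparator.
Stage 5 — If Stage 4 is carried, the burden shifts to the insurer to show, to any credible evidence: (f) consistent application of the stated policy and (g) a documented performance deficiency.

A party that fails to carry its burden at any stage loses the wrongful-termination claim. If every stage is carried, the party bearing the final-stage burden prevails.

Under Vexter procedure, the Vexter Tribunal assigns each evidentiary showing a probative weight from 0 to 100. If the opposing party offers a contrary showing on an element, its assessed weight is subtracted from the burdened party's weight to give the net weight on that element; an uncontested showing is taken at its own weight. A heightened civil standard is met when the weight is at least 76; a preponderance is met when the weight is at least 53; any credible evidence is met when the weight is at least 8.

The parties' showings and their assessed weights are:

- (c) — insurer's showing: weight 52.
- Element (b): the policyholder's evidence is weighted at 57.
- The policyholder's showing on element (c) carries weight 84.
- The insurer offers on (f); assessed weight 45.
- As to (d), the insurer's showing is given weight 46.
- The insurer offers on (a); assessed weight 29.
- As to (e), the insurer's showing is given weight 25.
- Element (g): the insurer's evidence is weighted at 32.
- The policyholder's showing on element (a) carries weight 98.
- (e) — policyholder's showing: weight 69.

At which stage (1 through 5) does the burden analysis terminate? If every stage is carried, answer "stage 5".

stage 3

Stage 1 (policyholder, a preponderance, weight is at least 53): (a) net 98−29=69 ≥ 53 — meets; (b) 57 ≥ 53 — meets.
  Stage 1 is satisfied; the policyholder continues to bear the burden.
Stage 2 (policyholder, any credible evidence, weight is at least 8): (c) net 84−52=32 ≥ 8 — meets.
  Stage 2 is satisfied; the onus moves to the insurer.
Stage 3 (insurer, a preponderance, weight is at least 53): (d) 46 < 53 — fails.
  The insurer does not carry Stage 3.
So the policyholder prevails.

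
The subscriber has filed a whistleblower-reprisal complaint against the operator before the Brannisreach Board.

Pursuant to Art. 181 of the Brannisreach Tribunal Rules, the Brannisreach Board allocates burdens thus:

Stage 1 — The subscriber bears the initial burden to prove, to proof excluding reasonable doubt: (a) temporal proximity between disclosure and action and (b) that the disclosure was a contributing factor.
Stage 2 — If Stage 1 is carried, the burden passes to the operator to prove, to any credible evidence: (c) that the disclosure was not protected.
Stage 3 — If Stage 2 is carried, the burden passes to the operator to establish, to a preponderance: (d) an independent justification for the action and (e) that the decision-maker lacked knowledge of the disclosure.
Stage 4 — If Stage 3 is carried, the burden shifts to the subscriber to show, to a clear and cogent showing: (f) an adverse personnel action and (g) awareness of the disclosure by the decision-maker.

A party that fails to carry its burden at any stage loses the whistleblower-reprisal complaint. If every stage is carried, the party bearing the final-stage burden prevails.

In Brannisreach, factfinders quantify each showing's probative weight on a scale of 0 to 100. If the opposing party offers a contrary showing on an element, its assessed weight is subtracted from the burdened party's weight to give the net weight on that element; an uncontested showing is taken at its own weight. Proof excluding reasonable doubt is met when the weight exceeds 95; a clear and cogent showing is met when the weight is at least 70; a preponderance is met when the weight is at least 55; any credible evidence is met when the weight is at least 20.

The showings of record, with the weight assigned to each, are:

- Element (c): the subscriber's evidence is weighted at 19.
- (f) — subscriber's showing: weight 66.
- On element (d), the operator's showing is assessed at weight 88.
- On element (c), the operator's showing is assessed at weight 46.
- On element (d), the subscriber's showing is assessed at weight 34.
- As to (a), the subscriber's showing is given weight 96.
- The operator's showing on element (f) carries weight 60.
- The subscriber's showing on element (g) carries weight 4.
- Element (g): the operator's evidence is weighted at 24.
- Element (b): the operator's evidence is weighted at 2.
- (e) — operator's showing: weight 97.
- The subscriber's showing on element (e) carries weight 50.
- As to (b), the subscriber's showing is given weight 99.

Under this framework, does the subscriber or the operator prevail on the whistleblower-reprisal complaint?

subscriber

At Stage 1 the subscriber must meet proof excluding reasonable doubt (weight exceeds 95): on (a) the weight is 96, which does exceed 95, so (a) meets the standard; on (b) the weight is 99 less the opposing 2 gives net 97, > 95, so (b) meets the standard.
  Stage 1 carried; the burden shifts to the operator.
At Stage 2 the operator must meet any credible evidence (weight is at least 20): on (c) the weight is 46 less the opposing 19 gives net 27, which does reach 20, so (c) meets the standard.
  Stage 2 carried; the burden remains with the operator.
At Stage 3 the operator must meet a preponderance (weight is at least 55): on (d) the weight is 88 less the opposing 34 gives net 54, < 55, so (d) does not meet the standard; on (e) the weight is 97 less the opposing 50 gives net 47, < 55, so (e) does not meet the standard.
  The operator does not carry Stage 3.
The analysis ends at Stage 3; the subscriber prevails.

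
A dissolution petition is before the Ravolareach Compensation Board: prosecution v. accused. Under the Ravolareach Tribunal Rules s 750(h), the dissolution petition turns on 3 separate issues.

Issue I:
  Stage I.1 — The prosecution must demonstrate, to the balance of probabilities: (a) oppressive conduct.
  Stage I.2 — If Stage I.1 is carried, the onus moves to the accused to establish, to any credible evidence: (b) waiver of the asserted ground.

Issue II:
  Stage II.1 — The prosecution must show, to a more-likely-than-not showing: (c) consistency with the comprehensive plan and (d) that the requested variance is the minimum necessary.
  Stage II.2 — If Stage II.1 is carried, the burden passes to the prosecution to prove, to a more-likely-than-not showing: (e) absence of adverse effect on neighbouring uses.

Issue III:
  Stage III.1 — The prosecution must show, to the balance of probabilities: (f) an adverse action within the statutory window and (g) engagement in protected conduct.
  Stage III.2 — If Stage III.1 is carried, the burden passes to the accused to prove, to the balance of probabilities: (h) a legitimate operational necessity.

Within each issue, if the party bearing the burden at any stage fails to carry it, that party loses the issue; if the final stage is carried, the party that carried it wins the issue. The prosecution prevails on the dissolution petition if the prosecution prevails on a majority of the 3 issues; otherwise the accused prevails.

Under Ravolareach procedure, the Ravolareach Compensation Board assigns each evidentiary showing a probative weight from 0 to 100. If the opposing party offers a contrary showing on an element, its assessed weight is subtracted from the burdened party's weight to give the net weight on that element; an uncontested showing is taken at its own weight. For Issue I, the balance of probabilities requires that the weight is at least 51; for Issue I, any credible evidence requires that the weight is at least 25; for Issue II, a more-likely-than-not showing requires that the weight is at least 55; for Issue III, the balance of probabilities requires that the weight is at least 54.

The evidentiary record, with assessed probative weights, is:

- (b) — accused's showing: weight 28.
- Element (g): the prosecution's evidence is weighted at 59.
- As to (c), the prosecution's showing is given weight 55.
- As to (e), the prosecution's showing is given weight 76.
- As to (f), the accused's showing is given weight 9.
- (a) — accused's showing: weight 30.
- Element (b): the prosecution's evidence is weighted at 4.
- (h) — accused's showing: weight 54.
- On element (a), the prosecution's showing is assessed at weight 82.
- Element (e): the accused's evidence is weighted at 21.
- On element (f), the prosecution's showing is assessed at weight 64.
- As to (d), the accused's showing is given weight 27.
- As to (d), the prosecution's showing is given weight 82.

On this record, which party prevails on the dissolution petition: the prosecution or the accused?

prosecution

— Issue I —
Stage I.1 (prosecution, the balance of probabilities, weight is at least 51): (a) net 82−30=52 ≥ 51 — meets.
  Stage I.1 is satisfied; the onus moves to the accused.
Stage I.2 (accused, any credible evidence, weight is at least 25): (b) net 28−4=24 < 25 — fails.
  Stage I.2 not carried; the accused fails its burden.
So the prosecution prevails on this issue.
— Issue II —
Stage II.1 (prosecution, a more-likely-than-not showing, weight is at least 55): (c) 55 ≥ 55 — meets; (d) net 82−27=55 ≥ 55 — meets.
  Stage II.1 carried; the burden remains with the prosecution.
Stage II.2 (prosecution, a more-likely-than-not showing, weight is at least 55): (e) net 76−21=55 ≥ 55 — meets.
  Stage II.2 carried; the final stage is satisfied.
All stages carried — the prosecution prevails on this issue.
— Issue III —
Stage III.1 (prosecution, the balance of probabilities, weight is at least 54): (f) net 64−9=55 ≥ 54 — meets; (g) 59 ≥ 54 — meets.
  The prosecution carries Stage III.1; the accused now bears the burden.
Stage III.2 (accused, the balance of probabilities, weight is at least 54): (h) 54 ≥ 54 — meets.
  All elements met at the final stage.
Every stage carried; the accused prevails on this issue.
Per-issue: Issue I → prosecution; Issue II → prosecution; Issue III → accused. The prosecution must prevail on a majority of issues; overall, the prosecution prevails.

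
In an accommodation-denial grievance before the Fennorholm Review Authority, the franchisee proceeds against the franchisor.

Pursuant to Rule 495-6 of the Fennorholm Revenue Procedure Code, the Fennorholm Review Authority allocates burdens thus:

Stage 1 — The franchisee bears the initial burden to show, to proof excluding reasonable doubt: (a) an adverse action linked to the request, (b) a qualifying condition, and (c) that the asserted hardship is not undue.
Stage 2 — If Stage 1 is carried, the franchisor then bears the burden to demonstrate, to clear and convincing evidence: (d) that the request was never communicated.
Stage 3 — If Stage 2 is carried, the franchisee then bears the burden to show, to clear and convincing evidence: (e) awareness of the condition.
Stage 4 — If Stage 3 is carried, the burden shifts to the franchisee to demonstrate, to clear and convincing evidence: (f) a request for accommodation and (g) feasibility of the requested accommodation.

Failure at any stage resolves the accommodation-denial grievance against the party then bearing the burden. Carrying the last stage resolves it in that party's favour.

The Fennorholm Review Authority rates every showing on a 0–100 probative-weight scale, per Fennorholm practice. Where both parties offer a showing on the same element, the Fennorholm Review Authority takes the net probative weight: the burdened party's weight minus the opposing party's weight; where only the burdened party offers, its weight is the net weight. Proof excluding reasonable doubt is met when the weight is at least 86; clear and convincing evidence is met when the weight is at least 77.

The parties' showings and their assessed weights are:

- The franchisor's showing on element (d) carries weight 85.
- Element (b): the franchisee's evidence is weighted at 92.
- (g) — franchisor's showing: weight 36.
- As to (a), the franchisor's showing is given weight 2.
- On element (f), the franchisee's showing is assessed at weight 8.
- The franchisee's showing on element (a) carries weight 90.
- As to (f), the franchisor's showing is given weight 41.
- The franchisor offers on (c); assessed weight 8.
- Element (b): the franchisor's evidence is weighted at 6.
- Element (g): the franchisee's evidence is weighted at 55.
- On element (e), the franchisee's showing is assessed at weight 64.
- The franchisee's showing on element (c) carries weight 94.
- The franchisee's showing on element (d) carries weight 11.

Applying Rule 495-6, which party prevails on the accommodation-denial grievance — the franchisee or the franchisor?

Stage 1 (franchisee, proof excluding reasonable doubt, weight is at least 86): (a) net 90−2=88 ≥ 86 — meets; (b) net 92−6=86 ≥ 86 — meets; (c) net 94−8=86 ≥ 86 — meets.
  Stage 1 is satisfied; the onus moves to the franchisor.
Stage 2 (franchisor, clear and convincing evidence, weight is at least 77): (d) net 85−11=74 < 77 — fails.
  Stage 2 not carried; the franchisor fails its burden.
So the franchisee prevails.

franchisee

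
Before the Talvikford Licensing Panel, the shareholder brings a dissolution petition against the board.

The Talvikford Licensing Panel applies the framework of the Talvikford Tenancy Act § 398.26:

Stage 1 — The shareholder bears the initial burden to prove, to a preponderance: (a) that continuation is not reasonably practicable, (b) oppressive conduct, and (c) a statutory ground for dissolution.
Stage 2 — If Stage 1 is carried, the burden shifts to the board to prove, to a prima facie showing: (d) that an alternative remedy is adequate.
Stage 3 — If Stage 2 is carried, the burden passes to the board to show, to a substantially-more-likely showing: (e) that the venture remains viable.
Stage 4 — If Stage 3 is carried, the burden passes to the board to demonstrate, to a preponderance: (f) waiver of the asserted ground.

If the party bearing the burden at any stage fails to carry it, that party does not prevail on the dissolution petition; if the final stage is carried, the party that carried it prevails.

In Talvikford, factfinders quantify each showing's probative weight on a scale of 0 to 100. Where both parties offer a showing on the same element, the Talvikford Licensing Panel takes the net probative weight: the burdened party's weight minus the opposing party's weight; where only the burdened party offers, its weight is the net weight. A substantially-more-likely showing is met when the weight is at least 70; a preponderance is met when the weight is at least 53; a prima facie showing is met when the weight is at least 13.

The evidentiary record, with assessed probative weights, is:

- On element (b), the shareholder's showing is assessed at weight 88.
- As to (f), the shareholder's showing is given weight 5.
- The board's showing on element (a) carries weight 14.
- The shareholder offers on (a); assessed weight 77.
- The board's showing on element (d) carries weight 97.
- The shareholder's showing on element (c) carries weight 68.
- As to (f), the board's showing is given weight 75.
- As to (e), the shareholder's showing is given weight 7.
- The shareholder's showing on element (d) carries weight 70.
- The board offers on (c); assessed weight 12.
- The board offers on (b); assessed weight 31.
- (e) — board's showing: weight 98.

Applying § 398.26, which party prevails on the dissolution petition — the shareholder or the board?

Stage 1 (shareholder, a preponderance, weight is at least 53): (a) net 77−14=63 ≥ 53 — meets; (b) net 88−31=57 ≥ 53 — meets; (c) net 68−12=56 ≥ 53 — meets.
  The shareholder carries Stage 1; the board now bears the burden.
Stage 2 (board, a prima facie showing, weight is at least 13): (d) net 97−70=27 ≥ 13 — meets.
  All elements met. The board retains the burden for Stage 3.
Stage 3 (board, a substantially-more-likely showing, weight is at least 70): (e) net 98−7=91 ≥ 70 — meets.
  Stage 3 is satisfied; the board continues to bear the burden.
Stage 4 (board, a preponderance, weight is at least 53): (f) net 75−5=70 ≥ 53 — meets.
  Stage 4 carried; the final stage is satisfied.
With every stage satisfied, the board prevails.

board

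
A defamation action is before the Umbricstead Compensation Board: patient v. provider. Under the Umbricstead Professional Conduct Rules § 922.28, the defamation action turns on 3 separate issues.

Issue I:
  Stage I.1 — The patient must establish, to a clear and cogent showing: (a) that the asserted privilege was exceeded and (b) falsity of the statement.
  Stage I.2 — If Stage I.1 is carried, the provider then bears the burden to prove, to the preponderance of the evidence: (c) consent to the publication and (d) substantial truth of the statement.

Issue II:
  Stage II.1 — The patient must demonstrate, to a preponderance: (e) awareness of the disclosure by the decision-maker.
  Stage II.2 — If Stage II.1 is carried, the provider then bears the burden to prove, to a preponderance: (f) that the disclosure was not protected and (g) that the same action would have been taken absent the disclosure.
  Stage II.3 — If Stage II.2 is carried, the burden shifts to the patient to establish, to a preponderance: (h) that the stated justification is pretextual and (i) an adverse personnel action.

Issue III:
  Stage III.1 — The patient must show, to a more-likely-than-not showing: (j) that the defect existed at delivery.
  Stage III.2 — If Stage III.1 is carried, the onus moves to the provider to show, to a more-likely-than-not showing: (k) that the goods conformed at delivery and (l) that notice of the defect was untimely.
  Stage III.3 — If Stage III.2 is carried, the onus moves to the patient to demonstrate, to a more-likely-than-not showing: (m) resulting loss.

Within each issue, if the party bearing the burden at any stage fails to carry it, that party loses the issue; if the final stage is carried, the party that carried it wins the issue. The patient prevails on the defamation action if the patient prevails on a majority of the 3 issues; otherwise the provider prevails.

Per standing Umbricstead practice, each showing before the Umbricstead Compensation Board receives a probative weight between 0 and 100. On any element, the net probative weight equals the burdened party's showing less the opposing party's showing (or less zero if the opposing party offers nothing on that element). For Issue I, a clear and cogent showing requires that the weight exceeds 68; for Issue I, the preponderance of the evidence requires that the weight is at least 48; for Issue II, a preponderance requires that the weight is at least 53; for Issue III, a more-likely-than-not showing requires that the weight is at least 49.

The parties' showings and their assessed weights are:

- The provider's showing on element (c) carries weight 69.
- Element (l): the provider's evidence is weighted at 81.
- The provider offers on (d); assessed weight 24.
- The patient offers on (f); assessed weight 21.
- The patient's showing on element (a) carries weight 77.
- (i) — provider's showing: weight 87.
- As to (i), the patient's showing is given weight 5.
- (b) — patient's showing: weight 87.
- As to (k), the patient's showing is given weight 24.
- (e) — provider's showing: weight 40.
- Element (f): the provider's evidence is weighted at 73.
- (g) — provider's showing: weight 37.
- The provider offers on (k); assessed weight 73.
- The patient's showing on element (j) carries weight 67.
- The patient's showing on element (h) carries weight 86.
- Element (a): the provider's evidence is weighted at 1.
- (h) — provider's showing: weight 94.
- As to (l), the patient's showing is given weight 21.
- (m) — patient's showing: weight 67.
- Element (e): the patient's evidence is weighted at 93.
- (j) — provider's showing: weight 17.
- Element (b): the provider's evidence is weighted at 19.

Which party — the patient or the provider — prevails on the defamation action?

patient

— Issue I —
Stage I.1 (patient, a clear and cogent showing, weight exceeds 68): (a) net 77−1=76 > 68 — meets; (b) net 87−19=68 ≤ 68 — fails.
  Stage I.1 not carried; the patient fails its burden.
The analysis ends at Stage I.1; the provider prevails on this issue.
— Issue II —
Stage II.1 (patient, a preponderance, weight is at least 53): (e) net 93−40=53 ≥ 53 — meets.
  Stage II.1 is satisfied; the onus moves to the provider.
Stage II.2 (provider, a preponderance, weight is at least 53): (f) net 73−21=52 < 53 — fails; (g) 37 < 53 — fails.
  Not every element is met, so the provider fails to carry Stage II.2.
So the patient prevails on this issue.
— Issue III —
Stage III.1 (patient, a more-likely-than-not showing, weight is at least 49): (j) net 67−17=50 ≥ 49 — meets.
  All elements met. The burden passes to the provider.
Stage III.2 (provider, a more-likely-than-not showing, weight is at least 49): (k) net 73−24=49 ≥ 49 — meets; (l) net 81−21=60 ≥ 49 — meets.
  Stage III.2 is satisfied; the onus moves to the patient.
Stage III.3 (patient, a more-likely-than-not showing, weight is at least 49): (m) 67 ≥ 49 — meets.
  Stage III.3 carried; the final stage is satisfied.
With every stage satisfied, the patient prevails on this issue.
Per-issue: Issue I → provider; Issue II → patient; Issue III → patient. The patient must prevail on a majority of issues; overall, the patient prevails.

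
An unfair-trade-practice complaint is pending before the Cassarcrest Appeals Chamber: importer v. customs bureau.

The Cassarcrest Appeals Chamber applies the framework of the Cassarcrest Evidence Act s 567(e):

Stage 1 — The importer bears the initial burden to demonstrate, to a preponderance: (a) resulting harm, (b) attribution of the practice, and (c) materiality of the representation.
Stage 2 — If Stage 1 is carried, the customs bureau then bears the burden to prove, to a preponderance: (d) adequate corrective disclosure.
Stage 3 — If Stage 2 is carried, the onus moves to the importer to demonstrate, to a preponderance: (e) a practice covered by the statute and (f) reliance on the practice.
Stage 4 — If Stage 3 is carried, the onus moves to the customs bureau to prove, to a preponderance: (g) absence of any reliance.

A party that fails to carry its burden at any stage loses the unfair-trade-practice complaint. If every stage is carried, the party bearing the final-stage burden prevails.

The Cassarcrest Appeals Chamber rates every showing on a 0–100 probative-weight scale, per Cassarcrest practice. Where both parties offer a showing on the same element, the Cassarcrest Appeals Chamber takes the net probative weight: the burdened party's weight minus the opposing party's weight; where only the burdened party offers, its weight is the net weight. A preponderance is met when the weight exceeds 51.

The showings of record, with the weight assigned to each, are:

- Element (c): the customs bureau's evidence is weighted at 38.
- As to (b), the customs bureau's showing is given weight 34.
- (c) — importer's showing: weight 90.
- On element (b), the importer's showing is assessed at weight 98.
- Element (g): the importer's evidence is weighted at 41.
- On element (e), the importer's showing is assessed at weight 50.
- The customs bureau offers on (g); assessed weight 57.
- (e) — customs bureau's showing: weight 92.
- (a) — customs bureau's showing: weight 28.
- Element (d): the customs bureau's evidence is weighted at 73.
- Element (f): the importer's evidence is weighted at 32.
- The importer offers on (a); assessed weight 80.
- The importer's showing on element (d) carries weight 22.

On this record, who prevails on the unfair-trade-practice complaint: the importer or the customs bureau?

At Stage 1 the importer must meet a preponderance (weight exceeds 51): on (a) the weight is 80 less the opposing 28 gives net 52, which does exceed 51, so (a) meets the standard; on (b) the weight is 98 less the opposing 34 gives net 64, > 51, so (b) meets the standard; on (c) the weight is 90 less the opposing 38 gives net 52, > 51, so (c) meets the standard.
  The importer carries Stage 1; the customs bureau now bears the burden.
At Stage 2 the customs bureau must meet a preponderance (weight exceeds 51): on (d) the weight is 73 less the opposing 22 gives net 51, ≤ 51, so (d) does not meet the standard.
  Stage 2 not carried; the customs bureau fails its burden.
The importer prevails.

importer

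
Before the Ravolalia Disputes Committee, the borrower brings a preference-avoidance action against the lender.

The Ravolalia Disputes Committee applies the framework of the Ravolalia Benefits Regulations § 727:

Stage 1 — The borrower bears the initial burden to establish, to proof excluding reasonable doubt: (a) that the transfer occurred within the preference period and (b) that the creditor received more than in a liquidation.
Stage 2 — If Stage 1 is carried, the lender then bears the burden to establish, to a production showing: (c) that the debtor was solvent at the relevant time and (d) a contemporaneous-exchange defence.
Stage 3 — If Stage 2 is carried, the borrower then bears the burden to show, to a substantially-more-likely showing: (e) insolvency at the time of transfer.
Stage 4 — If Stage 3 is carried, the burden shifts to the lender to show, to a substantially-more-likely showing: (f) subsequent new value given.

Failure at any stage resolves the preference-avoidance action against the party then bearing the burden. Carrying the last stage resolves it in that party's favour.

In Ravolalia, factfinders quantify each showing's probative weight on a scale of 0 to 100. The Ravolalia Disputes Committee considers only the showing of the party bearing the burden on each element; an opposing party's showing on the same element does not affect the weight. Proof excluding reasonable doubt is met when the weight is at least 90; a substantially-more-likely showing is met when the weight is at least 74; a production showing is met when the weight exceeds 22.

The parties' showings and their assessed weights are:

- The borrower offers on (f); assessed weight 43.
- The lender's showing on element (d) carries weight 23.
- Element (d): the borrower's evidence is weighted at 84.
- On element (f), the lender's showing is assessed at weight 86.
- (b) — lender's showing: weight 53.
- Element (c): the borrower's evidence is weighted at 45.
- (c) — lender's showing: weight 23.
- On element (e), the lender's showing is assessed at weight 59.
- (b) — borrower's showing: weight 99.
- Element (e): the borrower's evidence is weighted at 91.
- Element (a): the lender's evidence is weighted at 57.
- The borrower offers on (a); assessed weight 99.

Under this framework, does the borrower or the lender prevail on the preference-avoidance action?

At Stage 1 the borrower must meet proof excluding reasonable doubt (weight is at least 90): on (a) the weight is 99 (the lender's 57 is given no effect), which does reach 90, so (a) meets the standard; on (b) the weight is 99 (the lender's 53 is given no effect), which does reach 90, so (b) meets the standard.
  Stage 1 is satisfied; the onus moves to the lender.
At Stage 2 the lender must meet a production showing (weight exceeds 22): on (c) the weight is 23 (the borrower's 45 is given no effect), > 22, so (c) meets the standard; on (d) the weight is 23 (the borrower's 84 is given no effect), > 22, so (d) meets the standard.
  All elements met. The burden passes to the borrower.
At Stage 3 the borrower must meet a substantially-more-likely showing (weight is at least 74): on (e) the weight is 91 (the lender's 59 is given no effect), ≥ 74, so (e) meets the standard.
  Stage 3 is satisfied; the onus moves to the lender.
At Stage 4 the lender must meet a substantially-more-likely showing (weight is at least 74): on (f) the weight is 86 (the borrower's 43 is given no effect), which does reach 74, so (f) meets the standard.
  All elements met at the final stage.
With every stage satisfied, the lender prevails.

lender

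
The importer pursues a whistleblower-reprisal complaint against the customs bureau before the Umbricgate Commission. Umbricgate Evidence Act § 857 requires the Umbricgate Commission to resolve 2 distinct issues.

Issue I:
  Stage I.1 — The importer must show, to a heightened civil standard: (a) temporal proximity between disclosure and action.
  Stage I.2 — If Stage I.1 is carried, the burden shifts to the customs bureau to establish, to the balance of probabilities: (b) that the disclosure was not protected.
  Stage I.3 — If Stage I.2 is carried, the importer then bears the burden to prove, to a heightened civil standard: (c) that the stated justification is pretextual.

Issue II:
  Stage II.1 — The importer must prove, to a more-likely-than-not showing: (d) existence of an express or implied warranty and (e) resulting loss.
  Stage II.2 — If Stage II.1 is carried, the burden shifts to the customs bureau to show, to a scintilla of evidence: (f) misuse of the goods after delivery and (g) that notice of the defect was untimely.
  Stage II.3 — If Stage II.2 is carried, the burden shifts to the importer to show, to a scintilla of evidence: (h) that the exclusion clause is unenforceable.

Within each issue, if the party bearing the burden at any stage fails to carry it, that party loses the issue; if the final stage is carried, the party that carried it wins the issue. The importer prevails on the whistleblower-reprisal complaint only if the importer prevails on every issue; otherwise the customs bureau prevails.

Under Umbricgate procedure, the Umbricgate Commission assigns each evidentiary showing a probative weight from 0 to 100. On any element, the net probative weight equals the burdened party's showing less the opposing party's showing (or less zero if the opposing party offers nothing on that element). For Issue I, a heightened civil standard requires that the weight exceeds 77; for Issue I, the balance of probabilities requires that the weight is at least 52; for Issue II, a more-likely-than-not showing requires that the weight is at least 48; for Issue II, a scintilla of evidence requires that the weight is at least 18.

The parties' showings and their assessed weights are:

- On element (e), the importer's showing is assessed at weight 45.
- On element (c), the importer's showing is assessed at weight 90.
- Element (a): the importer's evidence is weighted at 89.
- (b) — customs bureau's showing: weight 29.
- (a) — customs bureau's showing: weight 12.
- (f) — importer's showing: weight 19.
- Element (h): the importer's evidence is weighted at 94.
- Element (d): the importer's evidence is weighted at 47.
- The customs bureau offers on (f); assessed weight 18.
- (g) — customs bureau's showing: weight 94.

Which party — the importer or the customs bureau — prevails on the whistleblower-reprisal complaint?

customs bureau

— Issue I —
At Stage I.1 the importer must meet a heightened civil standard (weight exceeds 77): on (a) the weight is 89 less the opposing 12 gives net 77, ≤ 77, so (a) does not meet the standard.
  Stage I.1 not carried; the importer fails its burden.
So the customs bureau prevails on this issue.
— Issue II —
Stage II.1 (importer, a more-likely-than-not showing, weight is at least 48): (d) 47 < 48 — fails; (e) 45 < 48 — fails.
  The importer does not carry Stage II.1.
So the customs bureau prevails on this issue.
Per-issue: Issue I → customs bureau; Issue II → customs bureau. The importer must prevail on every issue; overall, the customs bureau prevails.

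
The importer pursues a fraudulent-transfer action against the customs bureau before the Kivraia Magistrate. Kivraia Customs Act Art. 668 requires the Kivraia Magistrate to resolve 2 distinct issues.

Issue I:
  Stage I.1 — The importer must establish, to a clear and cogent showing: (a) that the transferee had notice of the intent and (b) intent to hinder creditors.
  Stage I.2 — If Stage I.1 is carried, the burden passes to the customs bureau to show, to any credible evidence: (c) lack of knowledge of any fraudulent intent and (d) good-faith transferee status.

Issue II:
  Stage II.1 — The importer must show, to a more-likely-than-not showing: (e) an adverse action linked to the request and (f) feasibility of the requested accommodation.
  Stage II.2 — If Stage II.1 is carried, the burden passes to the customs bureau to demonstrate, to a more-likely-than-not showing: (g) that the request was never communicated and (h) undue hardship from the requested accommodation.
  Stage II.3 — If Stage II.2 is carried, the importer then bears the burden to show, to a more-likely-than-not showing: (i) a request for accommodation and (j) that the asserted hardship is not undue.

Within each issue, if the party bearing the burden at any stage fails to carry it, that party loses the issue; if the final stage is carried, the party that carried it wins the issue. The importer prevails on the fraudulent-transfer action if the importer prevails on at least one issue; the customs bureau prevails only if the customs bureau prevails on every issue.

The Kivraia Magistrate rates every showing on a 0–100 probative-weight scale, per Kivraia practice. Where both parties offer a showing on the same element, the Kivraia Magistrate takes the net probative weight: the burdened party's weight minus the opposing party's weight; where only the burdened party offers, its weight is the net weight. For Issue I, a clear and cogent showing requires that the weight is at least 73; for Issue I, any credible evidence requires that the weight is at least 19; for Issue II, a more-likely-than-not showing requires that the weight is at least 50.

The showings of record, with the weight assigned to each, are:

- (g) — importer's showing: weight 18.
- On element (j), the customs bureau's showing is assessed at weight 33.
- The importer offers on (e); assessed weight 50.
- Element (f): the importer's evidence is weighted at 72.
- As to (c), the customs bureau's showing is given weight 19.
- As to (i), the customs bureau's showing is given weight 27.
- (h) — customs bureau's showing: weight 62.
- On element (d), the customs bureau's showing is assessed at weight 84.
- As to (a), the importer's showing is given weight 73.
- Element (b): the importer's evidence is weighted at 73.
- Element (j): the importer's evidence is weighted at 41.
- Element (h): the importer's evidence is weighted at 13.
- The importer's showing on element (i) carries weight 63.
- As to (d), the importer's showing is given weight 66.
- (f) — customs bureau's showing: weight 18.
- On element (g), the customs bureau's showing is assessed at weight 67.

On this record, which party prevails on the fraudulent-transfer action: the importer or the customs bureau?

— Issue I —
Stage I.1 (importer, a clear and cogent showing, weight is at least 73): (a) 73 ≥ 73 — meets; (b) 73 ≥ 73 — meets.
  The importer carries Stage I.1; the customs bureau now bears the burden.
Stage I.2 (customs bureau, any credible evidence, weight is at least 19): (c) 19 ≥ 19 — meets; (d) net 84−66=18 < 19 — fails.
  Not every element is met, so the customs bureau fails to carry Stage I.2.
The importer prevails on this issue.
— Issue II —
Stage II.1 — burden on importer; standard: a more-likely-than-not showing (weight is at least 50).
    (e): 50 ≥ 50 [met]
    (f): 72 − 18 = 54 ≥ 50 [met]
  All elements met. The burden passes to the customs bureau.
Stage II.2 — burden on customs bureau; standard: a more-likely-than-not showing (weight is at least 50).
    (g): 67 − 18 = 49 < 50 [not met]
    (h): 62 − 13 = 49 < 50 [not met]
  The customs bureau does not carry Stage II.2.
The importer prevails on this issue.
Per-issue: Issue I → importer; Issue II → importer. The importer must prevail on at least one issue; overall, the importer prevails.

importer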